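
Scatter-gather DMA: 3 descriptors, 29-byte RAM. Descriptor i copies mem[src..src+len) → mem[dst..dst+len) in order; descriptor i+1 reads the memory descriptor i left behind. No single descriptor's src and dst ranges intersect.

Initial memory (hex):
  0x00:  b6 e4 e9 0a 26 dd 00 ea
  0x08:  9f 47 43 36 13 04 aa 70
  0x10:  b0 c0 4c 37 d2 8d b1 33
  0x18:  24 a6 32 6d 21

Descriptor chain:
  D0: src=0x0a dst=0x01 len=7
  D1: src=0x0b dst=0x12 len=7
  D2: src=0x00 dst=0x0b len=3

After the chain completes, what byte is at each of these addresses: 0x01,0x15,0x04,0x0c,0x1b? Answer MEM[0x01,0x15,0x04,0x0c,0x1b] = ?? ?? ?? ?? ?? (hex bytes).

MEM[0x01,0x15,0x04,0x0c,0x1b] = 43 aa 04 43 6d

#0 dst[0x01+7] := {0x43,0x36,0x13,0x04,0xaa,0x70,0xb0}
#1 dst[0x12+7] := {0x36,0x13,0x04,0xaa,0x70,0xb0,0xc0}
#2 dst[0x0b+3] := {0xb6,0x43,0x36}
query mem[0x01]=0x43, mem[0x15]=0xaa, mem[0x04]=0x04, mem[0x0c]=0x43, mem[0x1b]=0x6d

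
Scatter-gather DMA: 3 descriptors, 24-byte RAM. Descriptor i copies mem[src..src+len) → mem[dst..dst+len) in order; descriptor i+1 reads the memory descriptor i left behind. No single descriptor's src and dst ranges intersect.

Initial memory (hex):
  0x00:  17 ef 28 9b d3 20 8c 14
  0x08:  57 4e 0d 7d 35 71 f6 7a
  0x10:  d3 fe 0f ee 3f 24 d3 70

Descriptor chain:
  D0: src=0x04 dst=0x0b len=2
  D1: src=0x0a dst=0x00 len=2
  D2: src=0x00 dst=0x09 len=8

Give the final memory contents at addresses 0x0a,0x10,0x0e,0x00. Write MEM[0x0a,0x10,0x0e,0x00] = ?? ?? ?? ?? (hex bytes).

#0 dst[0x0b+2] := {0xd3,0x20}
#1 dst[0x00+2] := {0x0d,0xd3}
#2 dst[0x09+8] := {0x0d,0xd3,0x28,0x9b,0xd3,0x20,0x8c,0x14}
query mem[0x0a]=0xd3, mem[0x10]=0x14, mem[0x0e]=0x20, mem[0x00]=0x0d

MEM[0x0a,0x10,0x0e,0x00] = d3 14 20 0d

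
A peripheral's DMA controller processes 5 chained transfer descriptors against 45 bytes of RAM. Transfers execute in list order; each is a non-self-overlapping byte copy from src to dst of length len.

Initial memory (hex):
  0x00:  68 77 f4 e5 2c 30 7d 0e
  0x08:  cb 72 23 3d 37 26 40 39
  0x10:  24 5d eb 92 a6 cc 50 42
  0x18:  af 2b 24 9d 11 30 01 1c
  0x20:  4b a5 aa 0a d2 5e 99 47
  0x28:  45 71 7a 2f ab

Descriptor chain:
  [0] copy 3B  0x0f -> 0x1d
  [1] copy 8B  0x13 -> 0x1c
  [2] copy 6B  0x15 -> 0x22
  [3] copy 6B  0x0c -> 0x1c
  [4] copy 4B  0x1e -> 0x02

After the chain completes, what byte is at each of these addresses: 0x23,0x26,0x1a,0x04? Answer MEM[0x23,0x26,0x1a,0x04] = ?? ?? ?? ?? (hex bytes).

MEM[0x23,0x26,0x1a,0x04] = 50 2b 24 24

  after D0: wrote 3B at 0x1d = 39245d
  after D1: wrote 8B at 0x1c = 92a6cc5042af2b24
  after D2: wrote 6B at 0x22 = cc5042af2b24
  after D3: wrote 6B at 0x1c = 37264039245d
  after D4: wrote 4B at 0x02 = 4039245d
query mem[0x23]=0x50, mem[0x26]=0x2b, mem[0x1a]=0x24, mem[0x04]=0x24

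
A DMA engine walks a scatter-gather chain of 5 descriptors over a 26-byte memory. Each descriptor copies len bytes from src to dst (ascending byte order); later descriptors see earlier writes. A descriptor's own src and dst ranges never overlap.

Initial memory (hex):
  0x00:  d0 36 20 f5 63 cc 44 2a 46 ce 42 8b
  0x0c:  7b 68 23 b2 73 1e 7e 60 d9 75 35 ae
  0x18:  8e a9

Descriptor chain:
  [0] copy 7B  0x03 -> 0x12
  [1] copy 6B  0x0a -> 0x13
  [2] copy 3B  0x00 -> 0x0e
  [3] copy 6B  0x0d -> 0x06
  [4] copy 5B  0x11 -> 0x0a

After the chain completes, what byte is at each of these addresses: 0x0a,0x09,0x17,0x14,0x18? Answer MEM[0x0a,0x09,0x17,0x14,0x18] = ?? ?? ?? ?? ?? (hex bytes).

#0 dst[0x12+7] := {0xf5,0x63,0xcc,0x44,0x2a,0x46,0xce}
#1 dst[0x13+6] := {0x42,0x8b,0x7b,0x68,0x23,0xb2}
#2 dst[0x0e+3] := {0xd0,0x36,0x20}
#3 dst[0x06+6] := {0x68,0xd0,0x36,0x20,0x1e,0xf5}
#4 dst[0x0a+5] := {0x1e,0xf5,0x42,0x8b,0x7b}
query mem[0x0a]=0x1e, mem[0x09]=0x20, mem[0x17]=0x23, mem[0x14]=0x8b, mem[0x18]=0xb2

MEM[0x0a,0x09,0x17,0x14,0x18] = 1e 20 23 8b b2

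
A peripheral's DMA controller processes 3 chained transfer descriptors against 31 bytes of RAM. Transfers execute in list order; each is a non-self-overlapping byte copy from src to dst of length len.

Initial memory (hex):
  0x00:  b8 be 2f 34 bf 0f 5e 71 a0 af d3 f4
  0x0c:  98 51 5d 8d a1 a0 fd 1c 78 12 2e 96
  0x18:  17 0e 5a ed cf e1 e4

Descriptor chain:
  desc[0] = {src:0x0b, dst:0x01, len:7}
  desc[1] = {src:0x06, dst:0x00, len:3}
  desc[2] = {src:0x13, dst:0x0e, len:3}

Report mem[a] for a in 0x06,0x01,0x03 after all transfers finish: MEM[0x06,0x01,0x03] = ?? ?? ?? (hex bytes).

MEM[0x06,0x01,0x03] = a1 a0 51

D0: mem[0x01..0x07] <- [f4 98 51 5d 8d a1 a0]
D1: mem[0x00..0x02] <- [a1 a0 a0]
D2: mem[0x0e..0x10] <- [1c 78 12]
query mem[0x06]=0xa1, mem[0x01]=0xa0, mem[0x03]=0x51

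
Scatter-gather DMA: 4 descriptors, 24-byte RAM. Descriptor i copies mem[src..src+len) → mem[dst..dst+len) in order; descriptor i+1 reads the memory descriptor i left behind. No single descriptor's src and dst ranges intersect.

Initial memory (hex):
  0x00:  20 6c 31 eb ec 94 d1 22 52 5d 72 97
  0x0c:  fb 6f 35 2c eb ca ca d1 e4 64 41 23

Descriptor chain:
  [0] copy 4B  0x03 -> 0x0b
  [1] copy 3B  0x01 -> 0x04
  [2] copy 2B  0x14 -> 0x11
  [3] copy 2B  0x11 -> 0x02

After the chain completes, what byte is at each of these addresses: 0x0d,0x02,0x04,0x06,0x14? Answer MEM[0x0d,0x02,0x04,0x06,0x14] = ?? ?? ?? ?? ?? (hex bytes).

MEM[0x0d,0x02,0x04,0x06,0x14] = 94 e4 6c eb e4

[0] 0x03->0x0b len=4 : eb ec 94 d1
[1] 0x01->0x04 len=3 : 6c 31 eb
[2] 0x14->0x11 len=2 : e4 64
[3] 0x11->0x02 len=2 : e4 64
query mem[0x0d]=0x94, mem[0x02]=0xe4, mem[0x04]=0x6c, mem[0x06]=0xeb, mem[0x14]=0xe4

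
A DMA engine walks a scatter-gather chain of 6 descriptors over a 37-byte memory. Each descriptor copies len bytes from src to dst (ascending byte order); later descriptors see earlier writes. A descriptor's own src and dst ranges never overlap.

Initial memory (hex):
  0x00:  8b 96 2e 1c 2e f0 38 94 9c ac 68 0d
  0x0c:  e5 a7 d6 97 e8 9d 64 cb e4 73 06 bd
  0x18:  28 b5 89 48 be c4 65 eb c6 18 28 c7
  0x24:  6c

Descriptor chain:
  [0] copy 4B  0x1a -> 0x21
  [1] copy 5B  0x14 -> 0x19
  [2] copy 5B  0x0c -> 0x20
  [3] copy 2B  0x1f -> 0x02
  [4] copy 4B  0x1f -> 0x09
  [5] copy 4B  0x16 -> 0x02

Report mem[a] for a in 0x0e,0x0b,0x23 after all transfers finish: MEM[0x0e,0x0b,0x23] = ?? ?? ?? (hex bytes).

MEM[0x0e,0x0b,0x23] = d6 a7 97

#0 dst[0x21+4] := {0x89,0x48,0xbe,0xc4}
#1 dst[0x19+5] := {0xe4,0x73,0x06,0xbd,0x28}
#2 dst[0x20+5] := {0xe5,0xa7,0xd6,0x97,0xe8}
#3 dst[0x02+2] := {0xeb,0xe5}
#4 dst[0x09+4] := {0xeb,0xe5,0xa7,0xd6}
#5 dst[0x02+4] := {0x06,0xbd,0x28,0xe4}
query mem[0x0e]=0xd6, mem[0x0b]=0xa7, mem[0x23]=0x97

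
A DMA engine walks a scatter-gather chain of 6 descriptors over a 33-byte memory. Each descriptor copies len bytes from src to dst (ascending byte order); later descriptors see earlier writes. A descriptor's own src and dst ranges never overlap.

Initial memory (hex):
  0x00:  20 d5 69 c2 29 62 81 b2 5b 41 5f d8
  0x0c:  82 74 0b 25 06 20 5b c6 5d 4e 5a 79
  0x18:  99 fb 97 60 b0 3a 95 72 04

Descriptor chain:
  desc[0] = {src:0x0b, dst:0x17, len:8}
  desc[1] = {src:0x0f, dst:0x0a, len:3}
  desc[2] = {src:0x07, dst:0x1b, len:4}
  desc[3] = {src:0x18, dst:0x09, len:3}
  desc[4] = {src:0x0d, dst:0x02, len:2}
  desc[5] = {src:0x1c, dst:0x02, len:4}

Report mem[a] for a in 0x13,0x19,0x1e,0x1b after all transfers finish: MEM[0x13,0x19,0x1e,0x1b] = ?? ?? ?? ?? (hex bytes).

MEM[0x13,0x19,0x1e,0x1b] = c6 74 25 b2

#0 dst[0x17+8] := {0xd8,0x82,0x74,0x0b,0x25,0x06,0x20,0x5b}
#1 dst[0x0a+3] := {0x25,0x06,0x20}
#2 dst[0x1b+4] := {0xb2,0x5b,0x41,0x25}
#3 dst[0x09+3] := {0x82,0x74,0x0b}
#4 dst[0x02+2] := {0x74,0x0b}
#5 dst[0x02+4] := {0x5b,0x41,0x25,0x72}
query mem[0x13]=0xc6, mem[0x19]=0x74, mem[0x1e]=0x25, mem[0x1b]=0xb2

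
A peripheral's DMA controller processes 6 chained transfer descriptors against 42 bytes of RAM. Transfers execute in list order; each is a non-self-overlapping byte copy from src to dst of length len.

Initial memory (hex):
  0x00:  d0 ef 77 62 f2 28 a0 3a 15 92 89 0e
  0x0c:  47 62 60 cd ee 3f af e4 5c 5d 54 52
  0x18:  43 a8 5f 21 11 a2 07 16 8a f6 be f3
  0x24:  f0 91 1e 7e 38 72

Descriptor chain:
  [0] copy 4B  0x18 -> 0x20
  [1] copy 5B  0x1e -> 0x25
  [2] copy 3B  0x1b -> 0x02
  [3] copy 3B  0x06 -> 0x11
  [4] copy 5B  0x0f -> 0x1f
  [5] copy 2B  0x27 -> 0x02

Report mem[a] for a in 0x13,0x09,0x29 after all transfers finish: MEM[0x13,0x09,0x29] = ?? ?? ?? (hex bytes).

MEM[0x13,0x09,0x29] = 15 92 5f

[0] 0x18->0x20 len=4 : 43 a8 5f 21
[1] 0x1e->0x25 len=5 : 07 16 43 a8 5f
[2] 0x1b->0x02 len=3 : 21 11 a2
[3] 0x06->0x11 len=3 : a0 3a 15
[4] 0x0f->0x1f len=5 : cd ee a0 3a 15
[5] 0x27->0x02 len=2 : 43 a8
query mem[0x13]=0x15, mem[0x09]=0x92, mem[0x29]=0x5f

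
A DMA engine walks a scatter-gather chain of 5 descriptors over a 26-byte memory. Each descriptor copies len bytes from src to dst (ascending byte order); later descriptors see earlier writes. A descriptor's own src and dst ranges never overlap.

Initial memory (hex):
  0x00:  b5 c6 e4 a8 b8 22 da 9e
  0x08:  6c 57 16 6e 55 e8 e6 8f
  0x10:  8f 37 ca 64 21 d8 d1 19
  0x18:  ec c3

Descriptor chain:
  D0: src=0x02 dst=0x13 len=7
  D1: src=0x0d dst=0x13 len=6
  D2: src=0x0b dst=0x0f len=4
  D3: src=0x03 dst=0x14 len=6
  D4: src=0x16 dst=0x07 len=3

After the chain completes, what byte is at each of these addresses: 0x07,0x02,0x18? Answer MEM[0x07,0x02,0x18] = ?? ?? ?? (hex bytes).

MEM[0x07,0x02,0x18] = 22 e4 9e

#0 dst[0x13+7] := {0xe4,0xa8,0xb8,0x22,0xda,0x9e,0x6c}
#1 dst[0x13+6] := {0xe8,0xe6,0x8f,0x8f,0x37,0xca}
#2 dst[0x0f+4] := {0x6e,0x55,0xe8,0xe6}
#3 dst[0x14+6] := {0xa8,0xb8,0x22,0xda,0x9e,0x6c}
#4 dst[0x07+3] := {0x22,0xda,0x9e}
query mem[0x07]=0x22, mem[0x02]=0xe4, mem[0x18]=0x9e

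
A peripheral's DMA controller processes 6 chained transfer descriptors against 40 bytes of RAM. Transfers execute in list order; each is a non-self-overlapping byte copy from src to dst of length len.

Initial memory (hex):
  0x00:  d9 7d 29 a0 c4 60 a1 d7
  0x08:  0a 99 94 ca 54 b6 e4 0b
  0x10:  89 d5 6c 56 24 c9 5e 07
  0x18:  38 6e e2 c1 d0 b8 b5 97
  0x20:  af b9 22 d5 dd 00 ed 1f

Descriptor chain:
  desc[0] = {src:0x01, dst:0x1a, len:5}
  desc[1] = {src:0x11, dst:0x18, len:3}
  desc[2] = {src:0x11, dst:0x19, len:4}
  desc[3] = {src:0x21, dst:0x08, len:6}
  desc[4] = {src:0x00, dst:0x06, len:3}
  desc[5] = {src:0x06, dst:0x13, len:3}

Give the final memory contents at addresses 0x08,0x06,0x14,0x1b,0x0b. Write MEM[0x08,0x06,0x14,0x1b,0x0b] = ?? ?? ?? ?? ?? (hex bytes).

  after D0: wrote 5B at 0x1a = 7d29a0c460
  after D1: wrote 3B at 0x18 = d56c56
  after D2: wrote 4B at 0x19 = d56c5624
  after D3: wrote 6B at 0x08 = b922d5dd00ed
  after D4: wrote 3B at 0x06 = d97d29
  after D5: wrote 3B at 0x13 = d97d29
query mem[0x08]=0x29, mem[0x06]=0xd9, mem[0x14]=0x7d, mem[0x1b]=0x56, mem[0x0b]=0xdd

MEM[0x08,0x06,0x14,0x1b,0x0b] = 29 d9 7d 56 dd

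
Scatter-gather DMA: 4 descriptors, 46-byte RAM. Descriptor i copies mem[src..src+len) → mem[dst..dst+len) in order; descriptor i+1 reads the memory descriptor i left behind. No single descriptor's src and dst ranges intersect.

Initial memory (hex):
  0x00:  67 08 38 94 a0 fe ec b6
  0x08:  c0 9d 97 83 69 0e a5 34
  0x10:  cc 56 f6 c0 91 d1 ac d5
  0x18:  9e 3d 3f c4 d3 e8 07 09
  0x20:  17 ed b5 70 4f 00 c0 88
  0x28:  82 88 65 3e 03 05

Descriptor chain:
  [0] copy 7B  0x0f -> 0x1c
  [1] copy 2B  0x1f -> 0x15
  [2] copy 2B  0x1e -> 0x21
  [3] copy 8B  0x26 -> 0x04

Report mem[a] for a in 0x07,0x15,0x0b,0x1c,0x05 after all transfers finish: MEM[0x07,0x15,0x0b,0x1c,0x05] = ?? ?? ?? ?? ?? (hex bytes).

D0: mem[0x1c..0x22] <- [34 cc 56 f6 c0 91 d1]
D1: mem[0x15..0x16] <- [f6 c0]
D2: mem[0x21..0x22] <- [56 f6]
D3: mem[0x04..0x0b] <- [c0 88 82 88 65 3e 03 05]
query mem[0x07]=0x88, mem[0x15]=0xf6, mem[0x0b]=0x05, mem[0x1c]=0x34, mem[0x05]=0x88

MEM[0x07,0x15,0x0b,0x1c,0x05] = 88 f6 05 34 88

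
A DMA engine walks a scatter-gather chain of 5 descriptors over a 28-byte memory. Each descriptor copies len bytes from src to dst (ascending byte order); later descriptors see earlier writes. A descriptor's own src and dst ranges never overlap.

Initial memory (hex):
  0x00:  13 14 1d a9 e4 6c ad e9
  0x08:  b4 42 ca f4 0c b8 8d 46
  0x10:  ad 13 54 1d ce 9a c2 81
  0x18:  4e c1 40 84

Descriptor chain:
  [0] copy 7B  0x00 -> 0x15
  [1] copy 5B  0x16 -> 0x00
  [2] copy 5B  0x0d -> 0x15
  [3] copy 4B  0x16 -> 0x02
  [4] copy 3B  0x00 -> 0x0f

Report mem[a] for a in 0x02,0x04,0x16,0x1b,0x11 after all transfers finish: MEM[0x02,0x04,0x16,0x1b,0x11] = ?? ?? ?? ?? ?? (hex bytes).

MEM[0x02,0x04,0x16,0x1b,0x11] = 8d ad 8d ad 8d

  after D0: wrote 7B at 0x15 = 13141da9e46cad
  after D1: wrote 5B at 0x00 = 141da9e46c
  after D2: wrote 5B at 0x15 = b88d46ad13
  after D3: wrote 4B at 0x02 = 8d46ad13
  after D4: wrote 3B at 0x0f = 141d8d
query mem[0x02]=0x8d, mem[0x04]=0xad, mem[0x16]=0x8d, mem[0x1b]=0xad, mem[0x11]=0x8d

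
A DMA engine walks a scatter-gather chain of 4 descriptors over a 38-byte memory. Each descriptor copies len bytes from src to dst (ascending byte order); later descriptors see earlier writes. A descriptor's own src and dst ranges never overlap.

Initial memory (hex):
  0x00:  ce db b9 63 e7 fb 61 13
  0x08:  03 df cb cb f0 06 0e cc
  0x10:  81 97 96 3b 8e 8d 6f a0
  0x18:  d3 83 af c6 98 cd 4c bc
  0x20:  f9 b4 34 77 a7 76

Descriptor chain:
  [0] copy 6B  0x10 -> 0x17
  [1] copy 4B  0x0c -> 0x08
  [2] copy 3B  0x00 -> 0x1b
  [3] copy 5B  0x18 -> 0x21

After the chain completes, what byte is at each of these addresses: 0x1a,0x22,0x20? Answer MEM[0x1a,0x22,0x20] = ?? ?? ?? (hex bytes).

  after D0: wrote 6B at 0x17 = 8197963b8e8d
  after D1: wrote 4B at 0x08 = f0060ecc
  after D2: wrote 3B at 0x1b = cedbb9
  after D3: wrote 5B at 0x21 = 97963bcedb
query mem[0x1a]=0x3b, mem[0x22]=0x96, mem[0x20]=0xf9

MEM[0x1a,0x22,0x20] = 3b 96 f9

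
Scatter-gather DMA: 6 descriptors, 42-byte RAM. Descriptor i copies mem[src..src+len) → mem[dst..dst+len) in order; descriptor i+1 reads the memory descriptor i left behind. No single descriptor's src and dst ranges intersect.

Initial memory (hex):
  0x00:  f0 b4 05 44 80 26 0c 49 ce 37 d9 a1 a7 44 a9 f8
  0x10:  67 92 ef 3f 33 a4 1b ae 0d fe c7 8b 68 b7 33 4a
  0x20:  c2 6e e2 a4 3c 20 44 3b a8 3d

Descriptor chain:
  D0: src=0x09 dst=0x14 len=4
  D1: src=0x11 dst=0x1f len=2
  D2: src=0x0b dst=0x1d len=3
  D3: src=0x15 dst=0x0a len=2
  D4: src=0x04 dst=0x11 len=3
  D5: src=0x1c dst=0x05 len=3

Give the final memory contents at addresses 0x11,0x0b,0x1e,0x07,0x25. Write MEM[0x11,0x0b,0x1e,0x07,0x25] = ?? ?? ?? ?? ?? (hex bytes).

#0 dst[0x14+4] := {0x37,0xd9,0xa1,0xa7}
#1 dst[0x1f+2] := {0x92,0xef}
#2 dst[0x1d+3] := {0xa1,0xa7,0x44}
#3 dst[0x0a+2] := {0xd9,0xa1}
#4 dst[0x11+3] := {0x80,0x26,0x0c}
#5 dst[0x05+3] := {0x68,0xa1,0xa7}
query mem[0x11]=0x80, mem[0x0b]=0xa1, mem[0x1e]=0xa7, mem[0x07]=0xa7, mem[0x25]=0x20

MEM[0x11,0x0b,0x1e,0x07,0x25] = 80 a1 a7 a7 20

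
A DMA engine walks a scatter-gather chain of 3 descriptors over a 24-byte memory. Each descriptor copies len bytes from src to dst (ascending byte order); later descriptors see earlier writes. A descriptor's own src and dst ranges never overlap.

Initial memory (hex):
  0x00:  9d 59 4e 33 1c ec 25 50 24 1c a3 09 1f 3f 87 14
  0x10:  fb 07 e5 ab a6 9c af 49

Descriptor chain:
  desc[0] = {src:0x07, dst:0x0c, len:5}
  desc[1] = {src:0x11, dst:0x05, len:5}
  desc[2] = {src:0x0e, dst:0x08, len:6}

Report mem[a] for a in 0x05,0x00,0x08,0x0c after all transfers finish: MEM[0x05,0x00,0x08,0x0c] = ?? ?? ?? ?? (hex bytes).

MEM[0x05,0x00,0x08,0x0c] = 07 9d 1c e5

[0] 0x07->0x0c len=5 : 50 24 1c a3 09
[1] 0x11->0x05 len=5 : 07 e5 ab a6 9c
[2] 0x0e->0x08 len=6 : 1c a3 09 07 e5 ab
query mem[0x05]=0x07, mem[0x00]=0x9d, mem[0x08]=0x1c, mem[0x0c]=0xe5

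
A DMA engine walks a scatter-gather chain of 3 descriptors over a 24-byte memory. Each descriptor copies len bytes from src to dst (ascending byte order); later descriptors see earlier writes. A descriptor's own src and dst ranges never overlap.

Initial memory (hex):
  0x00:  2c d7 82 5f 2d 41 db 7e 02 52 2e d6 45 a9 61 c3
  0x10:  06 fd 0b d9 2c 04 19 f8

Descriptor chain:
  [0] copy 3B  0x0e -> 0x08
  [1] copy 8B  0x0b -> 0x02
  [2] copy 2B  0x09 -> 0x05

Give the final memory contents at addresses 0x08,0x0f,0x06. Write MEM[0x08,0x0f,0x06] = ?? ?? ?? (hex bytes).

MEM[0x08,0x0f,0x06] = fd c3 06

  after D0: wrote 3B at 0x08 = 61c306
  after D1: wrote 8B at 0x02 = d645a961c306fd0b
  after D2: wrote 2B at 0x05 = 0b06
query mem[0x08]=0xfd, mem[0x0f]=0xc3, mem[0x06]=0x06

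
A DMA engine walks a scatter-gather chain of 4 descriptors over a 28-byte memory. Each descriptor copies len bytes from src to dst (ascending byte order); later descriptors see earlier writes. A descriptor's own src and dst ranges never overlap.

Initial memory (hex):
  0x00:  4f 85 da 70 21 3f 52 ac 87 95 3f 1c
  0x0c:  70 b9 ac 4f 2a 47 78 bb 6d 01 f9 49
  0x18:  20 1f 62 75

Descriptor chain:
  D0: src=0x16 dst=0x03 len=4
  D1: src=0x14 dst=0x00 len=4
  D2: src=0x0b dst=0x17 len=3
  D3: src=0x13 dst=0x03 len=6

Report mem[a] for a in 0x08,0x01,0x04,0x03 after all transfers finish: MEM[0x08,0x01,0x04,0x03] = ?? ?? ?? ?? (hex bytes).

  after D0: wrote 4B at 0x03 = f949201f
  after D1: wrote 4B at 0x00 = 6d01f949
  after D2: wrote 3B at 0x17 = 1c70b9
  after D3: wrote 6B at 0x03 = bb6d01f91c70
query mem[0x08]=0x70, mem[0x01]=0x01, mem[0x04]=0x6d, mem[0x03]=0xbb

MEM[0x08,0x01,0x04,0x03] = 70 01 6d bb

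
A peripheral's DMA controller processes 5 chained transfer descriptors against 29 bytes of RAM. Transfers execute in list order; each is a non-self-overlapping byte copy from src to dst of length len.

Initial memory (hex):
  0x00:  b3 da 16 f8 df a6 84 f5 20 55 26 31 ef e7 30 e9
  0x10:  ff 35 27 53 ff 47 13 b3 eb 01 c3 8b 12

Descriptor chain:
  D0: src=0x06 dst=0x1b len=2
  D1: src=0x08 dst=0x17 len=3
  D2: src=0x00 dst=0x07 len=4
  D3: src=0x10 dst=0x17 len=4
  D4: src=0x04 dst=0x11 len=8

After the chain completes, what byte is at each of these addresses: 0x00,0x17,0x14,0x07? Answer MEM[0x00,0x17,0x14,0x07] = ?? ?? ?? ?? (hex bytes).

MEM[0x00,0x17,0x14,0x07] = b3 f8 b3 b3

D0: mem[0x1b..0x1c] <- [84 f5]
D1: mem[0x17..0x19] <- [20 55 26]
D2: mem[0x07..0x0a] <- [b3 da 16 f8]
D3: mem[0x17..0x1a] <- [ff 35 27 53]
D4: mem[0x11..0x18] <- [df a6 84 b3 da 16 f8 31]
query mem[0x00]=0xb3, mem[0x17]=0xf8, mem[0x14]=0xb3, mem[0x07]=0xb3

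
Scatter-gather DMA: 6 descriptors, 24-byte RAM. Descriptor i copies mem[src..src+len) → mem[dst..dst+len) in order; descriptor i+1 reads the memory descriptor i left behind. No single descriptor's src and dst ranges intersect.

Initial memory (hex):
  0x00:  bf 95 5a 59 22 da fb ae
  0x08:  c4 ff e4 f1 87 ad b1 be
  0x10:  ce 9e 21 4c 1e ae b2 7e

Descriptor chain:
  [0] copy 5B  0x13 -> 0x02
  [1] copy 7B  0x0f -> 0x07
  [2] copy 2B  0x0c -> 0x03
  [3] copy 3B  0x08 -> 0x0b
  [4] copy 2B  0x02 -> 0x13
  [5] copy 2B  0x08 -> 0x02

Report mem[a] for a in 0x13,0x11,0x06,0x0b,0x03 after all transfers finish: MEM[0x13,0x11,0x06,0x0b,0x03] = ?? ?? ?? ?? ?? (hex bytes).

MEM[0x13,0x11,0x06,0x0b,0x03] = 4c 9e 7e ce 9e

D0: mem[0x02..0x06] <- [4c 1e ae b2 7e]
D1: mem[0x07..0x0d] <- [be ce 9e 21 4c 1e ae]
D2: mem[0x03..0x04] <- [1e ae]
D3: mem[0x0b..0x0d] <- [ce 9e 21]
D4: mem[0x13..0x14] <- [4c 1e]
D5: mem[0x02..0x03] <- [ce 9e]
query mem[0x13]=0x4c, mem[0x11]=0x9e, mem[0x06]=0x7e, mem[0x0b]=0xce, mem[0x03]=0x9e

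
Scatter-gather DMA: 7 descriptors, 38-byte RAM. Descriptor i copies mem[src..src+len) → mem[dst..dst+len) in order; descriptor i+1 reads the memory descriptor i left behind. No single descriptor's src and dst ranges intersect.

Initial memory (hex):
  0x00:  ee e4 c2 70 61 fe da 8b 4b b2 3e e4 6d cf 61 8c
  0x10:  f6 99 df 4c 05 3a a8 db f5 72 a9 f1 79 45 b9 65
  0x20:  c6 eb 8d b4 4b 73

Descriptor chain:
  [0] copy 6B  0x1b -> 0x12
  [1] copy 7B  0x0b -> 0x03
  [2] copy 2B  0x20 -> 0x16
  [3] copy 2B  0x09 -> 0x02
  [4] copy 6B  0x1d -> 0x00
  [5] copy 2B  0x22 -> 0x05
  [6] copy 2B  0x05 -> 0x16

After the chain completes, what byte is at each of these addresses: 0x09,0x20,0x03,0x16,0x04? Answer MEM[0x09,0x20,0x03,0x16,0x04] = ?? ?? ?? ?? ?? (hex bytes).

D0: mem[0x12..0x17] <- [f1 79 45 b9 65 c6]
D1: mem[0x03..0x09] <- [e4 6d cf 61 8c f6 99]
D2: mem[0x16..0x17] <- [c6 eb]
D3: mem[0x02..0x03] <- [99 3e]
D4: mem[0x00..0x05] <- [45 b9 65 c6 eb 8d]
D5: mem[0x05..0x06] <- [8d b4]
D6: mem[0x16..0x17] <- [8d b4]
query mem[0x09]=0x99, mem[0x20]=0xc6, mem[0x03]=0xc6, mem[0x16]=0x8d, mem[0x04]=0xeb

MEM[0x09,0x20,0x03,0x16,0x04] = 99 c6 c6 8d eb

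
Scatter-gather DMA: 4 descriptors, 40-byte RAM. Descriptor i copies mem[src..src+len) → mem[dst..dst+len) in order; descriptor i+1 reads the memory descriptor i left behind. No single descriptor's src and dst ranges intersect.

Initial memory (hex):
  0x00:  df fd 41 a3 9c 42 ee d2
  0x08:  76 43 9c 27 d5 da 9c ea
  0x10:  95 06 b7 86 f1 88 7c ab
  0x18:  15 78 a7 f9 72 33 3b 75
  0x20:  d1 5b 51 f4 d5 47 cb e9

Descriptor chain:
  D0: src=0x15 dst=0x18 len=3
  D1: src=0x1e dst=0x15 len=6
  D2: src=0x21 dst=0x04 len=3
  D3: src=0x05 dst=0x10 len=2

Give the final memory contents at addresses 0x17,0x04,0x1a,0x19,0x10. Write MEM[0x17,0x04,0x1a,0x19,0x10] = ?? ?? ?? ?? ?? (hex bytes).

  after D0: wrote 3B at 0x18 = 887cab
  after D1: wrote 6B at 0x15 = 3b75d15b51f4
  after D2: wrote 3B at 0x04 = 5b51f4
  after D3: wrote 2B at 0x10 = 51f4
query mem[0x17]=0xd1, mem[0x04]=0x5b, mem[0x1a]=0xf4, mem[0x19]=0x51, mem[0x10]=0x51

MEM[0x17,0x04,0x1a,0x19,0x10] = d1 5b f4 51 51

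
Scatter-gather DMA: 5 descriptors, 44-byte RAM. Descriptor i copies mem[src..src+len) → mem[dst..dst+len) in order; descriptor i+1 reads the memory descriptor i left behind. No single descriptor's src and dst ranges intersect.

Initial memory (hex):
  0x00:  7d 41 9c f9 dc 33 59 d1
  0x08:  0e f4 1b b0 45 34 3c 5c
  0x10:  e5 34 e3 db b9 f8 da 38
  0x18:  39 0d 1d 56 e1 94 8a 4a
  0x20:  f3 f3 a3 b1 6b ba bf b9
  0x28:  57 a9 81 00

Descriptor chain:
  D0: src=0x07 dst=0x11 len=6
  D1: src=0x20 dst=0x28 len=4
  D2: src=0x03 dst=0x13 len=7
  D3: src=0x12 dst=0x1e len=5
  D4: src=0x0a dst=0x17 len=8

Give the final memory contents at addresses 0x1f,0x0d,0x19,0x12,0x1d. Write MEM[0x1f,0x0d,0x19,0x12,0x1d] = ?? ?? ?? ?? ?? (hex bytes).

MEM[0x1f,0x0d,0x19,0x12,0x1d] = f9 34 45 0e e5

#0 dst[0x11+6] := {0xd1,0x0e,0xf4,0x1b,0xb0,0x45}
#1 dst[0x28+4] := {0xf3,0xf3,0xa3,0xb1}
#2 dst[0x13+7] := {0xf9,0xdc,0x33,0x59,0xd1,0x0e,0xf4}
#3 dst[0x1e+5] := {0x0e,0xf9,0xdc,0x33,0x59}
#4 dst[0x17+8] := {0x1b,0xb0,0x45,0x34,0x3c,0x5c,0xe5,0xd1}
query mem[0x1f]=0xf9, mem[0x0d]=0x34, mem[0x19]=0x45, mem[0x12]=0x0e, mem[0x1d]=0xe5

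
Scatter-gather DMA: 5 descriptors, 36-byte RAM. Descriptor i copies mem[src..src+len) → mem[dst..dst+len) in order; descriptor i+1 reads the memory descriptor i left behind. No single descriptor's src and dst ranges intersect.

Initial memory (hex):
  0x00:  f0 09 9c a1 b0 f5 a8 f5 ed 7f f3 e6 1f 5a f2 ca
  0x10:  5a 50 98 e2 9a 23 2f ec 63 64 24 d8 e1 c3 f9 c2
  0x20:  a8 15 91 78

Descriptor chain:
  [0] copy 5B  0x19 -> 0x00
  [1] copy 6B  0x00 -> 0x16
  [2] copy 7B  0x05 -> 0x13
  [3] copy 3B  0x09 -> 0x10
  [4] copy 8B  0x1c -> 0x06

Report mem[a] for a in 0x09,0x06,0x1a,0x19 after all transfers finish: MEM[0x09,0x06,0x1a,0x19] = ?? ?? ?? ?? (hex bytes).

MEM[0x09,0x06,0x1a,0x19] = c2 e1 c3 e6

  after D0: wrote 5B at 0x00 = 6424d8e1c3
  after D1: wrote 6B at 0x16 = 6424d8e1c3f5
  after D2: wrote 7B at 0x13 = f5a8f5ed7ff3e6
  after D3: wrote 3B at 0x10 = 7ff3e6
  after D4: wrote 8B at 0x06 = e1c3f9c2a8159178
query mem[0x09]=0xc2, mem[0x06]=0xe1, mem[0x1a]=0xc3, mem[0x19]=0xe6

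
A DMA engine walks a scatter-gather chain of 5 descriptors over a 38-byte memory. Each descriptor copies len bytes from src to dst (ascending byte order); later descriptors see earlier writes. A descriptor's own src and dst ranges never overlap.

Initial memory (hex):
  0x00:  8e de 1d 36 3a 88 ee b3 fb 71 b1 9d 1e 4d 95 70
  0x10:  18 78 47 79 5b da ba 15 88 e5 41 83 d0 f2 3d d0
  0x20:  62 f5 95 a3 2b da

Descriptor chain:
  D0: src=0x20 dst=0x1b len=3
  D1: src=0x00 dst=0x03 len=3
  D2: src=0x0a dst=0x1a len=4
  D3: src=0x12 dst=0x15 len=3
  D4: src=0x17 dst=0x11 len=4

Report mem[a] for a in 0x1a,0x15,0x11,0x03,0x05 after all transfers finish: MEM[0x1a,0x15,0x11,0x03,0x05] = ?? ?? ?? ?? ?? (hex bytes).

MEM[0x1a,0x15,0x11,0x03,0x05] = b1 47 5b 8e 1d

D0: mem[0x1b..0x1d] <- [62 f5 95]
D1: mem[0x03..0x05] <- [8e de 1d]
D2: mem[0x1a..0x1d] <- [b1 9d 1e 4d]
D3: mem[0x15..0x17] <- [47 79 5b]
D4: mem[0x11..0x14] <- [5b 88 e5 b1]
query mem[0x1a]=0xb1, mem[0x15]=0x47, mem[0x11]=0x5b, mem[0x03]=0x8e, mem[0x05]=0x1d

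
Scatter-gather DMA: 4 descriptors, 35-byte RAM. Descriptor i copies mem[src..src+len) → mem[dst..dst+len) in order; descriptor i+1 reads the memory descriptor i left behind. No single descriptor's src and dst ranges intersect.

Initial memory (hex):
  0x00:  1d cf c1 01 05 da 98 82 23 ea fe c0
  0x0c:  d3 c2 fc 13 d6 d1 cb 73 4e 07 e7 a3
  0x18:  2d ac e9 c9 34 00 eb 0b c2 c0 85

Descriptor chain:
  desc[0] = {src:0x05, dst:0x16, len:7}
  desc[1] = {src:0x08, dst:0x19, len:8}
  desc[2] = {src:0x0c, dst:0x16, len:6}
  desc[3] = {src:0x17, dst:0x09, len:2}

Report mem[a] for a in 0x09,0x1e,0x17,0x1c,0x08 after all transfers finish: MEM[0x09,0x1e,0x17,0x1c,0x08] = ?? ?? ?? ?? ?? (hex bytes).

[0] 0x05->0x16 len=7 : da 98 82 23 ea fe c0
[1] 0x08->0x19 len=8 : 23 ea fe c0 d3 c2 fc 13
[2] 0x0c->0x16 len=6 : d3 c2 fc 13 d6 d1
[3] 0x17->0x09 len=2 : c2 fc
query mem[0x09]=0xc2, mem[0x1e]=0xc2, mem[0x17]=0xc2, mem[0x1c]=0xc0, mem[0x08]=0x23

MEM[0x09,0x1e,0x17,0x1c,0x08] = c2 c2 c2 c0 23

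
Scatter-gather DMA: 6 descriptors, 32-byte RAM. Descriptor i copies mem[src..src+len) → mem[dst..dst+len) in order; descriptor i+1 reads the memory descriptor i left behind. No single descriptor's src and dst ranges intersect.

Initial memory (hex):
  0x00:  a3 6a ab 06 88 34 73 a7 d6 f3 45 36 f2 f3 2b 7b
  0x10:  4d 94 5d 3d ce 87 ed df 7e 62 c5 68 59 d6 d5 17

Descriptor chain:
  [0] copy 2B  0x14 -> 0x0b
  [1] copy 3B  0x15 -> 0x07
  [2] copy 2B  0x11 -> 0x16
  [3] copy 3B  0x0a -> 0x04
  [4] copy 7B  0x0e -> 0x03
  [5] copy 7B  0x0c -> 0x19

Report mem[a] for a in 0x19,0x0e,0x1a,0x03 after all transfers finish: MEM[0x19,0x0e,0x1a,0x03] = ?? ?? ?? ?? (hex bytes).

D0: mem[0x0b..0x0c] <- [ce 87]
D1: mem[0x07..0x09] <- [87 ed df]
D2: mem[0x16..0x17] <- [94 5d]
D3: mem[0x04..0x06] <- [45 ce 87]
D4: mem[0x03..0x09] <- [2b 7b 4d 94 5d 3d ce]
D5: mem[0x19..0x1f] <- [87 f3 2b 7b 4d 94 5d]
query mem[0x19]=0x87, mem[0x0e]=0x2b, mem[0x1a]=0xf3, mem[0x03]=0x2b

MEM[0x19,0x0e,0x1a,0x03] = 87 2b f3 2b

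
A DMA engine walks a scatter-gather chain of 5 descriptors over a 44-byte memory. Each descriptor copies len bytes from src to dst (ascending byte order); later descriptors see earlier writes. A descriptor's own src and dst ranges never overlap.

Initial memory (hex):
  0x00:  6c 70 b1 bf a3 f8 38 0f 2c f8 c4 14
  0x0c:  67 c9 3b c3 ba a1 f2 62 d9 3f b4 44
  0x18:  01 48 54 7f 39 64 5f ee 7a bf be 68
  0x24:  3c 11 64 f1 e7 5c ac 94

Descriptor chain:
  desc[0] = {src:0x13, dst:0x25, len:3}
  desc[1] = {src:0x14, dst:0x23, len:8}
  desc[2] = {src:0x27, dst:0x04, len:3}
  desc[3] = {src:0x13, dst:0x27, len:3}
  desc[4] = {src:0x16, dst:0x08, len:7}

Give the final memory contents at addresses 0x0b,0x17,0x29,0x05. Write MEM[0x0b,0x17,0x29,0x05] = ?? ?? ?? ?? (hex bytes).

MEM[0x0b,0x17,0x29,0x05] = 48 44 3f 48

#0 dst[0x25+3] := {0x62,0xd9,0x3f}
#1 dst[0x23+8] := {0xd9,0x3f,0xb4,0x44,0x01,0x48,0x54,0x7f}
#2 dst[0x04+3] := {0x01,0x48,0x54}
#3 dst[0x27+3] := {0x62,0xd9,0x3f}
#4 dst[0x08+7] := {0xb4,0x44,0x01,0x48,0x54,0x7f,0x39}
query mem[0x0b]=0x48, mem[0x17]=0x44, mem[0x29]=0x3f, mem[0x05]=0x48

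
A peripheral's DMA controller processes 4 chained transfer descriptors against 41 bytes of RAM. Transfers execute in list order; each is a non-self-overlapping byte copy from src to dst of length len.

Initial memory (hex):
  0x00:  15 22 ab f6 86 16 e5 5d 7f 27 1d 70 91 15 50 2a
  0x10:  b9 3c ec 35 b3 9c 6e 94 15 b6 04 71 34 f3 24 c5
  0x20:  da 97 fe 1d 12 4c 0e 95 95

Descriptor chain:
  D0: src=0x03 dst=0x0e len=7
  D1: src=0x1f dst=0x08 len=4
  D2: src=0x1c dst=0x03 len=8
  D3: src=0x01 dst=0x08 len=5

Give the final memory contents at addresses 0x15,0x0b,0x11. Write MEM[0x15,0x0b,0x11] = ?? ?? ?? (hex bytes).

MEM[0x15,0x0b,0x11] = 9c f3 e5

D0: mem[0x0e..0x14] <- [f6 86 16 e5 5d 7f 27]
D1: mem[0x08..0x0b] <- [c5 da 97 fe]
D2: mem[0x03..0x0a] <- [34 f3 24 c5 da 97 fe 1d]
D3: mem[0x08..0x0c] <- [22 ab 34 f3 24]
query mem[0x15]=0x9c, mem[0x0b]=0xf3, mem[0x11]=0xe5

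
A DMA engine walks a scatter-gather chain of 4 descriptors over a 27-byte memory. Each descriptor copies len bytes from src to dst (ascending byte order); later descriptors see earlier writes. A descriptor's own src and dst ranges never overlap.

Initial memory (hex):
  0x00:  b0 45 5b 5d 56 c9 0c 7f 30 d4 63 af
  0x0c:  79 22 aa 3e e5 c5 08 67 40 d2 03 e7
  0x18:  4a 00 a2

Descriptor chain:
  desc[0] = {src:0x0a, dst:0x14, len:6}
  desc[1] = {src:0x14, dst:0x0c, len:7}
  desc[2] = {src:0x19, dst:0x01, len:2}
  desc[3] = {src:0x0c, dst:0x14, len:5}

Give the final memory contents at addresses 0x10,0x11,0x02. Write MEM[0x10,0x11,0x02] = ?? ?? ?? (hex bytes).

D0: mem[0x14..0x19] <- [63 af 79 22 aa 3e]
D1: mem[0x0c..0x12] <- [63 af 79 22 aa 3e a2]
D2: mem[0x01..0x02] <- [3e a2]
D3: mem[0x14..0x18] <- [63 af 79 22 aa]
query mem[0x10]=0xaa, mem[0x11]=0x3e, mem[0x02]=0xa2

MEM[0x10,0x11,0x02] = aa 3e a2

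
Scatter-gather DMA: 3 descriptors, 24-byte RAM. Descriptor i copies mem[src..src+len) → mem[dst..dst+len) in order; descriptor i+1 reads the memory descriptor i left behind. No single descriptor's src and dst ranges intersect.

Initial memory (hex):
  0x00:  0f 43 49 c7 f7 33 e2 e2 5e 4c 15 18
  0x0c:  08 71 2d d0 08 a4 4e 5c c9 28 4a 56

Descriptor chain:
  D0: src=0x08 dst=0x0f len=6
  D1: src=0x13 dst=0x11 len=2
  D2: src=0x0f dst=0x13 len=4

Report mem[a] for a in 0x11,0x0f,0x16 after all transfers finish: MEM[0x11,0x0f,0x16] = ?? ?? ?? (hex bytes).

  after D0: wrote 6B at 0x0f = 5e4c15180871
  after D1: wrote 2B at 0x11 = 0871
  after D2: wrote 4B at 0x13 = 5e4c0871
query mem[0x11]=0x08, mem[0x0f]=0x5e, mem[0x16]=0x71

MEM[0x11,0x0f,0x16] = 08 5e 71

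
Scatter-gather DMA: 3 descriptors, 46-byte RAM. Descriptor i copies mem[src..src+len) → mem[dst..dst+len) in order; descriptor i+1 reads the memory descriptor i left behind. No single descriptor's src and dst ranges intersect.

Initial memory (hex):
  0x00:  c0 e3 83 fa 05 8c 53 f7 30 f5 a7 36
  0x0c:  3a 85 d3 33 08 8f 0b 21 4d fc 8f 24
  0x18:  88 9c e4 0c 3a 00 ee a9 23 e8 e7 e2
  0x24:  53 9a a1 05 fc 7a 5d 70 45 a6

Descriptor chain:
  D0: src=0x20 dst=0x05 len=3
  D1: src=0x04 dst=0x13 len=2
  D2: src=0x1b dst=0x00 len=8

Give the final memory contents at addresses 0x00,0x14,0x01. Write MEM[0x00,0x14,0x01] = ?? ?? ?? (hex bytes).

MEM[0x00,0x14,0x01] = 0c 23 3a

  after D0: wrote 3B at 0x05 = 23e8e7
  after D1: wrote 2B at 0x13 = 0523
  after D2: wrote 8B at 0x00 = 0c3a00eea923e8e7
query mem[0x00]=0x0c, mem[0x14]=0x23, mem[0x01]=0x3a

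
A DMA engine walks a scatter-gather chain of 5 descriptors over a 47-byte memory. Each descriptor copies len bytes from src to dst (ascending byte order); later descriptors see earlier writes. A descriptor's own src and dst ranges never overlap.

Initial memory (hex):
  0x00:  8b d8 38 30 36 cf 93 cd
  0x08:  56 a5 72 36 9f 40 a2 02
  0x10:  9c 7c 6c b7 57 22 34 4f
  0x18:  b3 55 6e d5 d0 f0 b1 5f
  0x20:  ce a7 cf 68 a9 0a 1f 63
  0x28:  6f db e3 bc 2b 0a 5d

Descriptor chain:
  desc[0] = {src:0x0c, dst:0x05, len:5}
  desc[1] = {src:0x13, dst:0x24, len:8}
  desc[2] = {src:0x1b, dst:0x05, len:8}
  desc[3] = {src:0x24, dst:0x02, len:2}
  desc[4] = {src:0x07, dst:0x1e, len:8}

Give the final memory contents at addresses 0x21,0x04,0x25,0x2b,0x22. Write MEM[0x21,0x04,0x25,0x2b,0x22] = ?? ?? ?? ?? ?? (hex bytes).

D0: mem[0x05..0x09] <- [9f 40 a2 02 9c]
D1: mem[0x24..0x2b] <- [b7 57 22 34 4f b3 55 6e]
D2: mem[0x05..0x0c] <- [d5 d0 f0 b1 5f ce a7 cf]
D3: mem[0x02..0x03] <- [b7 57]
D4: mem[0x1e..0x25] <- [f0 b1 5f ce a7 cf 40 a2]
query mem[0x21]=0xce, mem[0x04]=0x36, mem[0x25]=0xa2, mem[0x2b]=0x6e, mem[0x22]=0xa7

MEM[0x21,0x04,0x25,0x2b,0x22] = ce 36 a2 6e a7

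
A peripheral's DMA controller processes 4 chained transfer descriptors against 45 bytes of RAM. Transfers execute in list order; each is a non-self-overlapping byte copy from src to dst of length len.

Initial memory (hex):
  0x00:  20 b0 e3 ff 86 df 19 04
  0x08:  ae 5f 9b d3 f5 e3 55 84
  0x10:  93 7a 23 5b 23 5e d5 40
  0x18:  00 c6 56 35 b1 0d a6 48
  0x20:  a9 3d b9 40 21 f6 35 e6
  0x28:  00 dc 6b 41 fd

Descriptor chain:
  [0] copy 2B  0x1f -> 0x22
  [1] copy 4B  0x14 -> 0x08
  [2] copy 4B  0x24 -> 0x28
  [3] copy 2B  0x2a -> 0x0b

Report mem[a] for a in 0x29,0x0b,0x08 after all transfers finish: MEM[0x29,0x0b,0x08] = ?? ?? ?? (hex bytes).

MEM[0x29,0x0b,0x08] = f6 35 23

[0] 0x1f->0x22 len=2 : 48 a9
[1] 0x14->0x08 len=4 : 23 5e d5 40
[2] 0x24->0x28 len=4 : 21 f6 35 e6
[3] 0x2a->0x0b len=2 : 35 e6
query mem[0x29]=0xf6, mem[0x0b]=0x35, mem[0x08]=0x23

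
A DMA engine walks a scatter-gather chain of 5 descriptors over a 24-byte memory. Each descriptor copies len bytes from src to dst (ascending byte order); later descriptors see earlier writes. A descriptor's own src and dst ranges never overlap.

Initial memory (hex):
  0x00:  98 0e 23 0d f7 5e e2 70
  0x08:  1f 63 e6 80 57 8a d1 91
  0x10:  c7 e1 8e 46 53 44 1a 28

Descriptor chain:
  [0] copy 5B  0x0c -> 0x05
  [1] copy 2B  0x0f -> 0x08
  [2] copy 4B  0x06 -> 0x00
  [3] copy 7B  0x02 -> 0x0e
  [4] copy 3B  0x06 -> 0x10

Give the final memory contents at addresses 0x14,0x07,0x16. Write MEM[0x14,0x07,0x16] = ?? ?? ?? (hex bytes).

  after D0: wrote 5B at 0x05 = 578ad191c7
  after D1: wrote 2B at 0x08 = 91c7
  after D2: wrote 4B at 0x00 = 8ad191c7
  after D3: wrote 7B at 0x0e = 91c7f7578ad191
  after D4: wrote 3B at 0x10 = 8ad191
query mem[0x14]=0x91, mem[0x07]=0xd1, mem[0x16]=0x1a

MEM[0x14,0x07,0x16] = 91 d1 1a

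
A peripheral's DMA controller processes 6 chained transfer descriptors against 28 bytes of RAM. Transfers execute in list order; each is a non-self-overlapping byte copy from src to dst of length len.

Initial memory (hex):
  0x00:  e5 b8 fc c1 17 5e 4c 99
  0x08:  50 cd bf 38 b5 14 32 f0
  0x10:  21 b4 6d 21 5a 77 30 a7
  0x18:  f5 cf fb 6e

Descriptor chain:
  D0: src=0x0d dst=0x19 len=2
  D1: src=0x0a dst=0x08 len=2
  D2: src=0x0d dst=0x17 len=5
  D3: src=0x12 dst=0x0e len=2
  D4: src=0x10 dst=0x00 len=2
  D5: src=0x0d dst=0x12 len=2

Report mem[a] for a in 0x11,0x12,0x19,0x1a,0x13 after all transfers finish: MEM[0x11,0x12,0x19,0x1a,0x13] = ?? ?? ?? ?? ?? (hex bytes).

MEM[0x11,0x12,0x19,0x1a,0x13] = b4 14 f0 21 6d

  after D0: wrote 2B at 0x19 = 1432
  after D1: wrote 2B at 0x08 = bf38
  after D2: wrote 5B at 0x17 = 1432f021b4
  after D3: wrote 2B at 0x0e = 6d21
  after D4: wrote 2B at 0x00 = 21b4
  after D5: wrote 2B at 0x12 = 146d
query mem[0x11]=0xb4, mem[0x12]=0x14, mem[0x19]=0xf0, mem[0x1a]=0x21, mem[0x13]=0x6d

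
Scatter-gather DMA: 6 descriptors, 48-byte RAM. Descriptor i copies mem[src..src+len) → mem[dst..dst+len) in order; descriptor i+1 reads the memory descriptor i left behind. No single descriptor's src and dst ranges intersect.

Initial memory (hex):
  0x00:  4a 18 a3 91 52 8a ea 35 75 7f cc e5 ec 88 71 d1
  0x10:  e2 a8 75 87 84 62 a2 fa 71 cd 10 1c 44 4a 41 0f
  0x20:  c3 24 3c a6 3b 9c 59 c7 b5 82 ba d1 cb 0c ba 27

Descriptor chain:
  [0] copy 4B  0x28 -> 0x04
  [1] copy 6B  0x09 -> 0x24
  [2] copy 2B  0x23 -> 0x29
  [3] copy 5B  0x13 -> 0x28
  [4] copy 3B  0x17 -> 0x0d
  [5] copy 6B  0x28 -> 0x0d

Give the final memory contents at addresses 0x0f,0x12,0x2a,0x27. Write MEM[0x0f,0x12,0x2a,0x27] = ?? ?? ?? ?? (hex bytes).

[0] 0x28->0x04 len=4 : b5 82 ba d1
[1] 0x09->0x24 len=6 : 7f cc e5 ec 88 71
[2] 0x23->0x29 len=2 : a6 7f
[3] 0x13->0x28 len=5 : 87 84 62 a2 fa
[4] 0x17->0x0d len=3 : fa 71 cd
[5] 0x28->0x0d len=6 : 87 84 62 a2 fa 0c
query mem[0x0f]=0x62, mem[0x12]=0x0c, mem[0x2a]=0x62, mem[0x27]=0xec

MEM[0x0f,0x12,0x2a,0x27] = 62 0c 62 ec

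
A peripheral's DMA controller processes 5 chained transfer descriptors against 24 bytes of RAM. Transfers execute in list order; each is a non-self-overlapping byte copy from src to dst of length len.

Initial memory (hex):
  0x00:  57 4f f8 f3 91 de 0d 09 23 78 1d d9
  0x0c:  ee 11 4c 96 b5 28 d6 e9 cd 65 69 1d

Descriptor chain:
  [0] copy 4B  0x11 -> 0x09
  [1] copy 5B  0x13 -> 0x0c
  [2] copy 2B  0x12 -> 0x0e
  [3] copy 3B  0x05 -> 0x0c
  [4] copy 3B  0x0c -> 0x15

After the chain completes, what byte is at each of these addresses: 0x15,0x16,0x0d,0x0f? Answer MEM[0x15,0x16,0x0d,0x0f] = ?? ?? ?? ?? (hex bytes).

#0 dst[0x09+4] := {0x28,0xd6,0xe9,0xcd}
#1 dst[0x0c+5] := {0xe9,0xcd,0x65,0x69,0x1d}
#2 dst[0x0e+2] := {0xd6,0xe9}
#3 dst[0x0c+3] := {0xde,0x0d,0x09}
#4 dst[0x15+3] := {0xde,0x0d,0x09}
query mem[0x15]=0xde, mem[0x16]=0x0d, mem[0x0d]=0x0d, mem[0x0f]=0xe9

MEM[0x15,0x16,0x0d,0x0f] = de 0d 0d e9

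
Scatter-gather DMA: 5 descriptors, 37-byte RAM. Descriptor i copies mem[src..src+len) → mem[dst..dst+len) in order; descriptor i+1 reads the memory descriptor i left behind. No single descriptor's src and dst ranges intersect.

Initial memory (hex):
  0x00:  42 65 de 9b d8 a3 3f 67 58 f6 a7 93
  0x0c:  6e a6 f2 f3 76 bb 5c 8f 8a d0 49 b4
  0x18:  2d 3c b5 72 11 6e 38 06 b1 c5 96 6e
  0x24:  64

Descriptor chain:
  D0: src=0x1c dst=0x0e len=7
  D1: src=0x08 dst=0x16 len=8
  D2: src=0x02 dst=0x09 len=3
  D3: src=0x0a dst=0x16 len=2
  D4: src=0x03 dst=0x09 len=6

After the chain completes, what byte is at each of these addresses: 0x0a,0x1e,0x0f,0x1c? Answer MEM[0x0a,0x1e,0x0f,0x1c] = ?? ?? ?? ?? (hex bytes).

[0] 0x1c->0x0e len=7 : 11 6e 38 06 b1 c5 96
[1] 0x08->0x16 len=8 : 58 f6 a7 93 6e a6 11 6e
[2] 0x02->0x09 len=3 : de 9b d8
[3] 0x0a->0x16 len=2 : 9b d8
[4] 0x03->0x09 len=6 : 9b d8 a3 3f 67 58
query mem[0x0a]=0xd8, mem[0x1e]=0x38, mem[0x0f]=0x6e, mem[0x1c]=0x11

MEM[0x0a,0x1e,0x0f,0x1c] = d8 38 6e 11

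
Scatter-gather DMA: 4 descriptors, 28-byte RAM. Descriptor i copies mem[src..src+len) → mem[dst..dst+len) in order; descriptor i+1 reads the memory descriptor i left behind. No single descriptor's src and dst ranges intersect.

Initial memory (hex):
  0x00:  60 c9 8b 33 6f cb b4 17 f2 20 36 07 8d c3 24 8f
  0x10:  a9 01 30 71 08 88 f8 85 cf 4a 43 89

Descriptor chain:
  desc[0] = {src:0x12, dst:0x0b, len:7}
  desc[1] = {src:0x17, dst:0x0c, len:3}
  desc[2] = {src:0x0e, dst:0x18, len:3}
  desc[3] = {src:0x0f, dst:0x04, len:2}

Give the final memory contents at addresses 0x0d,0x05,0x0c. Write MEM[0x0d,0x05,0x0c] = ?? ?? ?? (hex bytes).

D0: mem[0x0b..0x11] <- [30 71 08 88 f8 85 cf]
D1: mem[0x0c..0x0e] <- [85 cf 4a]
D2: mem[0x18..0x1a] <- [4a f8 85]
D3: mem[0x04..0x05] <- [f8 85]
query mem[0x0d]=0xcf, mem[0x05]=0x85, mem[0x0c]=0x85

MEM[0x0d,0x05,0x0c] = cf 85 85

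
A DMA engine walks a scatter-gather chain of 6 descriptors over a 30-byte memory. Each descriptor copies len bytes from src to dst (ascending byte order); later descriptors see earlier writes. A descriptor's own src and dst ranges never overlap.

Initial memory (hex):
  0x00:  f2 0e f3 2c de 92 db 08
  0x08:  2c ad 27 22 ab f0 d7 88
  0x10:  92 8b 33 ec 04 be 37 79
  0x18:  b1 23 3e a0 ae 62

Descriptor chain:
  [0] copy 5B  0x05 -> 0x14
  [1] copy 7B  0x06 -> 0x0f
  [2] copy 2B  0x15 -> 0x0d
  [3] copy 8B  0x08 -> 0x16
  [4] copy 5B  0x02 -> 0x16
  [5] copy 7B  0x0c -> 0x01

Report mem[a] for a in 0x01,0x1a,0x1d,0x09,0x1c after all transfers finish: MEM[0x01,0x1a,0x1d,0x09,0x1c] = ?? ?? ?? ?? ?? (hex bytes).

MEM[0x01,0x1a,0x1d,0x09,0x1c] = ab db db ad 08

[0] 0x05->0x14 len=5 : 92 db 08 2c ad
[1] 0x06->0x0f len=7 : db 08 2c ad 27 22 ab
[2] 0x15->0x0d len=2 : ab 08
[3] 0x08->0x16 len=8 : 2c ad 27 22 ab ab 08 db
[4] 0x02->0x16 len=5 : f3 2c de 92 db
[5] 0x0c->0x01 len=7 : ab ab 08 db 08 2c ad
query mem[0x01]=0xab, mem[0x1a]=0xdb, mem[0x1d]=0xdb, mem[0x09]=0xad, mem[0x1c]=0x08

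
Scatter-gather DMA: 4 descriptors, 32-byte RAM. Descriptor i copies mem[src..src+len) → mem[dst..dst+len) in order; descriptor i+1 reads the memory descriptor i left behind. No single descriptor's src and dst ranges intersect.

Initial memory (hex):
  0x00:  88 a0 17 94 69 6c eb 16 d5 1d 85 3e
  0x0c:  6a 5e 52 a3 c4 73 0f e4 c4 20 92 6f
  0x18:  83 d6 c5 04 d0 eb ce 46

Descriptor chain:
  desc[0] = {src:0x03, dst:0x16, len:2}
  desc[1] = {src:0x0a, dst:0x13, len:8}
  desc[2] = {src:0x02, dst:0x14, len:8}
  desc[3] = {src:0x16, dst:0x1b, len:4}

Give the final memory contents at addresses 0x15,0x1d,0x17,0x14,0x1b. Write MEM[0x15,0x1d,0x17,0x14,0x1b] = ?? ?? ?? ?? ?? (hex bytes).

MEM[0x15,0x1d,0x17,0x14,0x1b] = 94 eb 6c 17 69

#0 dst[0x16+2] := {0x94,0x69}
#1 dst[0x13+8] := {0x85,0x3e,0x6a,0x5e,0x52,0xa3,0xc4,0x73}
#2 dst[0x14+8] := {0x17,0x94,0x69,0x6c,0xeb,0x16,0xd5,0x1d}
#3 dst[0x1b+4] := {0x69,0x6c,0xeb,0x16}
query mem[0x15]=0x94, mem[0x1d]=0xeb, mem[0x17]=0x6c, mem[0x14]=0x17, mem[0x1b]=0x69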